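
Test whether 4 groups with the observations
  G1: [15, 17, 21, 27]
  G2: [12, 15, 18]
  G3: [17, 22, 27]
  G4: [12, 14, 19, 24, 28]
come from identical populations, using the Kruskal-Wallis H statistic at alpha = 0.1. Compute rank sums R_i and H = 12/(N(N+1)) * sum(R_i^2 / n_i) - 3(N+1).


Step 1: Combine all N = 15 observations and assign midranks.
sorted (value, group, rank): (12,G2,1.5), (12,G4,1.5), (14,G4,3), (15,G1,4.5), (15,G2,4.5), (17,G1,6.5), (17,G3,6.5), (18,G2,8), (19,G4,9), (21,G1,10), (22,G3,11), (24,G4,12), (27,G1,13.5), (27,G3,13.5), (28,G4,15)
Step 2: Sum ranks within each group.
R_1 = 34.5 (n_1 = 4)
R_2 = 14 (n_2 = 3)
R_3 = 31 (n_3 = 3)
R_4 = 40.5 (n_4 = 5)
Step 3: H = 12/(N(N+1)) * sum(R_i^2/n_i) - 3(N+1)
     = 12/(15*16) * (34.5^2/4 + 14^2/3 + 31^2/3 + 40.5^2/5) - 3*16
     = 0.050000 * 1011.28 - 48
     = 2.563958.
Step 4: Ties present; correction factor C = 1 - 24/(15^3 - 15) = 0.992857. Corrected H = 2.563958 / 0.992857 = 2.582404.
Step 5: Under H0, H ~ chi^2(3); p-value = 0.460583.
Step 6: alpha = 0.1. fail to reject H0.

H = 2.5824, df = 3, p = 0.460583, fail to reject H0.


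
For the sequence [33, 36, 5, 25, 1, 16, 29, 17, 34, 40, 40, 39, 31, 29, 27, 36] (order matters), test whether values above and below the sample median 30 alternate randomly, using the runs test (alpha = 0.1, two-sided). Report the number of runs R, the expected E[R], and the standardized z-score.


Step 1: Compute median = 30; label A = above, B = below.
Labels in order: AABBBBBBAAAAABBA  (n_A = 8, n_B = 8)
Step 2: Count runs R = 5.
Step 3: Under H0 (random ordering), E[R] = 2*n_A*n_B/(n_A+n_B) + 1 = 2*8*8/16 + 1 = 9.0000.
        Var[R] = 2*n_A*n_B*(2*n_A*n_B - n_A - n_B) / ((n_A+n_B)^2 * (n_A+n_B-1)) = 14336/3840 = 3.7333.
        SD[R] = 1.9322.
Step 4: Continuity-corrected z = (R + 0.5 - E[R]) / SD[R] = (5 + 0.5 - 9.0000) / 1.9322 = -1.8114.
Step 5: Two-sided p-value via normal approximation = 2*(1 - Phi(|z|)) = 0.070076.
Step 6: alpha = 0.1. reject H0.

R = 5, z = -1.8114, p = 0.070076, reject H0.


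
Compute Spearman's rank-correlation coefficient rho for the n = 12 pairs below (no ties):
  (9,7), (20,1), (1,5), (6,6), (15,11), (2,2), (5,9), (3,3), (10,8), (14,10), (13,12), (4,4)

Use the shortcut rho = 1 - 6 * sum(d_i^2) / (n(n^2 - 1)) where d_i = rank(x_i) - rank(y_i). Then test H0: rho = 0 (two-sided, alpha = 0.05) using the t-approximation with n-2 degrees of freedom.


Step 1: Rank x and y separately (midranks; no ties here).
rank(x): 9->7, 20->12, 1->1, 6->6, 15->11, 2->2, 5->5, 3->3, 10->8, 14->10, 13->9, 4->4
rank(y): 7->7, 1->1, 5->5, 6->6, 11->11, 2->2, 9->9, 3->3, 8->8, 10->10, 12->12, 4->4
Step 2: d_i = R_x(i) - R_y(i); compute d_i^2.
  (7-7)^2=0, (12-1)^2=121, (1-5)^2=16, (6-6)^2=0, (11-11)^2=0, (2-2)^2=0, (5-9)^2=16, (3-3)^2=0, (8-8)^2=0, (10-10)^2=0, (9-12)^2=9, (4-4)^2=0
sum(d^2) = 162.
Step 3: rho = 1 - 6*162 / (12*(12^2 - 1)) = 1 - 972/1716 = 0.433566.
Step 4: Under H0, t = rho * sqrt((n-2)/(1-rho^2)) = 1.5215 ~ t(10).
Step 5: Two-sided p-value from the t-distribution with 10 df = 0.159106.
Step 6: alpha = 0.05. fail to reject H0.

rho = 0.4336, p = 0.159106, fail to reject H0 at alpha = 0.05.


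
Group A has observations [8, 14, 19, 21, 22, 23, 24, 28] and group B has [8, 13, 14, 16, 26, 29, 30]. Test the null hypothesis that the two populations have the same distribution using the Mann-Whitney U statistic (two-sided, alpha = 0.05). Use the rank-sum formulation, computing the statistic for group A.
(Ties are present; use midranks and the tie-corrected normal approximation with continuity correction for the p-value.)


Step 1: Combine and sort all 15 observations; assign midranks.
sorted (value, group): (8,X), (8,Y), (13,Y), (14,X), (14,Y), (16,Y), (19,X), (21,X), (22,X), (23,X), (24,X), (26,Y), (28,X), (29,Y), (30,Y)
ranks: 8->1.5, 8->1.5, 13->3, 14->4.5, 14->4.5, 16->6, 19->7, 21->8, 22->9, 23->10, 24->11, 26->12, 28->13, 29->14, 30->15
Step 2: Rank sum for X: R1 = 1.5 + 4.5 + 7 + 8 + 9 + 10 + 11 + 13 = 64.
Step 3: U_X = R1 - n1(n1+1)/2 = 64 - 8*9/2 = 64 - 36 = 28.
       U_Y = n1*n2 - U_X = 56 - 28 = 28.
Step 4: Ties are present, so use the tie-corrected normal approximation (with continuity correction) for the p-value.
Step 5: p-value = 1.000000; compare to alpha = 0.05. fail to reject H0.

U_X = 28, p = 1.000000, fail to reject H0 at alpha = 0.05.


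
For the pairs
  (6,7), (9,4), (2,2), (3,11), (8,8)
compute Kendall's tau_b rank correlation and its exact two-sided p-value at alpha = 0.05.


Step 1: Enumerate the 10 unordered pairs (i,j) with i<j and classify each by sign(x_j-x_i) * sign(y_j-y_i).
  (1,2):dx=+3,dy=-3->D; (1,3):dx=-4,dy=-5->C; (1,4):dx=-3,dy=+4->D; (1,5):dx=+2,dy=+1->C
  (2,3):dx=-7,dy=-2->C; (2,4):dx=-6,dy=+7->D; (2,5):dx=-1,dy=+4->D; (3,4):dx=+1,dy=+9->C
  (3,5):dx=+6,dy=+6->C; (4,5):dx=+5,dy=-3->D
Step 2: C = 5, D = 5, total pairs = 10.
Step 3: tau = (C - D)/(n(n-1)/2) = (5 - 5)/10 = 0.000000.
Step 4: Exact two-sided p-value (enumerate n! = 120 permutations of y under H0): p = 1.000000.
Step 5: alpha = 0.05. fail to reject H0.

tau_b = 0.0000 (C=5, D=5), p = 1.000000, fail to reject H0.


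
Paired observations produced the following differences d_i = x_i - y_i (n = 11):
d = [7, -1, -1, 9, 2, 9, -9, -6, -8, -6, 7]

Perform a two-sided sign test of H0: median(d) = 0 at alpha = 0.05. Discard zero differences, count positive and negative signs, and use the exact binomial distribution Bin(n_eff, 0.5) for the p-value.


Step 1: Discard zero differences. Original n = 11; n_eff = number of nonzero differences = 11.
Nonzero differences (with sign): +7, -1, -1, +9, +2, +9, -9, -6, -8, -6, +7
Step 2: Count signs: positive = 5, negative = 6.
Step 3: Under H0: P(positive) = 0.5, so the number of positives S ~ Bin(11, 0.5).
Step 4: Two-sided exact p-value = sum of Bin(11,0.5) probabilities at or below the observed probability = 1.000000.
Step 5: alpha = 0.05. fail to reject H0.

n_eff = 11, pos = 5, neg = 6, p = 1.000000, fail to reject H0.


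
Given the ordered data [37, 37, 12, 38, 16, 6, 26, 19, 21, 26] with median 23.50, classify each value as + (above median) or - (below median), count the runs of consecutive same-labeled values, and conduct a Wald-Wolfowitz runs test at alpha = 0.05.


Step 1: Compute median = 23.50; label A = above, B = below.
Labels in order: AABABBABBA  (n_A = 5, n_B = 5)
Step 2: Count runs R = 7.
Step 3: Under H0 (random ordering), E[R] = 2*n_A*n_B/(n_A+n_B) + 1 = 2*5*5/10 + 1 = 6.0000.
        Var[R] = 2*n_A*n_B*(2*n_A*n_B - n_A - n_B) / ((n_A+n_B)^2 * (n_A+n_B-1)) = 2000/900 = 2.2222.
        SD[R] = 1.4907.
Step 4: Continuity-corrected z = (R - 0.5 - E[R]) / SD[R] = (7 - 0.5 - 6.0000) / 1.4907 = 0.3354.
Step 5: Two-sided p-value via normal approximation = 2*(1 - Phi(|z|)) = 0.737316.
Step 6: alpha = 0.05. fail to reject H0.

R = 7, z = 0.3354, p = 0.737316, fail to reject H0.


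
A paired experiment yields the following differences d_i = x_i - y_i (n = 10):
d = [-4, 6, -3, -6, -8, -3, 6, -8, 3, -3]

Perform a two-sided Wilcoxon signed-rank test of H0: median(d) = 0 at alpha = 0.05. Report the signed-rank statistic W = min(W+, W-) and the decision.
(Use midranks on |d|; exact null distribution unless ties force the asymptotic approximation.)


Step 1: Drop any zero differences (none here) and take |d_i|.
|d| = [4, 6, 3, 6, 8, 3, 6, 8, 3, 3]
Step 2: Midrank |d_i| (ties get averaged ranks).
ranks: |4|->5, |6|->7, |3|->2.5, |6|->7, |8|->9.5, |3|->2.5, |6|->7, |8|->9.5, |3|->2.5, |3|->2.5
Step 3: Attach original signs; sum ranks with positive sign and with negative sign.
W+ = 7 + 7 + 2.5 = 16.5
W- = 5 + 2.5 + 7 + 9.5 + 2.5 + 9.5 + 2.5 = 38.5
(Check: W+ + W- = 55 should equal n(n+1)/2 = 55.)
Step 4: Test statistic W = min(W+, W-) = 16.5.
Step 5: Ties in |d|, so use the tie-corrected normal approximation.
        E[W] = n(n+1)/4 = 10*11/4 = 27.5.
        Tie groups: |d|=3 (t=4), |d|=6 (t=3), |d|=8 (t=2); sum(t^3 - t) = 90.
        Var[W] = n(n+1)(2n+1)/24 - sum(t^3-t)/48 = 2310/24 - 90/48 = 94.375.
        z = (W - E[W]) / sqrt(Var[W]) = (16.5 - 27.5) / 9.7147 = -1.1323.
        Two-sided p = 2*Phi(z) = 0.257505.
Step 6: alpha = 0.05. fail to reject H0.

W+ = 16.5, W- = 38.5, W = min = 16.5, p = 0.257505, fail to reject H0.


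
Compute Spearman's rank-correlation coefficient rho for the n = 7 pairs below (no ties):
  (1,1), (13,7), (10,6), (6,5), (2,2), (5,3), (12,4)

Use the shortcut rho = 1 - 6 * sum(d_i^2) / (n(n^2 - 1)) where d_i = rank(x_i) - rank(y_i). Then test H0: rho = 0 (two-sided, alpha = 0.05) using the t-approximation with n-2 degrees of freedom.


Step 1: Rank x and y separately (midranks; no ties here).
rank(x): 1->1, 13->7, 10->5, 6->4, 2->2, 5->3, 12->6
rank(y): 1->1, 7->7, 6->6, 5->5, 2->2, 3->3, 4->4
Step 2: d_i = R_x(i) - R_y(i); compute d_i^2.
  (1-1)^2=0, (7-7)^2=0, (5-6)^2=1, (4-5)^2=1, (2-2)^2=0, (3-3)^2=0, (6-4)^2=4
sum(d^2) = 6.
Step 3: rho = 1 - 6*6 / (7*(7^2 - 1)) = 1 - 36/336 = 0.892857.
Step 4: Under H0, t = rho * sqrt((n-2)/(1-rho^2)) = 4.4333 ~ t(5).
Step 5: Two-sided p-value from the t-distribution with 5 df = 0.006807.
Step 6: alpha = 0.05. reject H0.

rho = 0.8929, p = 0.006807, reject H0 at alpha = 0.05.


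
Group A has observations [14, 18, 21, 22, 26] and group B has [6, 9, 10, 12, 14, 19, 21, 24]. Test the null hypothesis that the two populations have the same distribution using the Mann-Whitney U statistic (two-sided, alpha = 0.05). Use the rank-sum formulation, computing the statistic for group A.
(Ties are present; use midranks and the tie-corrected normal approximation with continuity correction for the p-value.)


Step 1: Combine and sort all 13 observations; assign midranks.
sorted (value, group): (6,Y), (9,Y), (10,Y), (12,Y), (14,X), (14,Y), (18,X), (19,Y), (21,X), (21,Y), (22,X), (24,Y), (26,X)
ranks: 6->1, 9->2, 10->3, 12->4, 14->5.5, 14->5.5, 18->7, 19->8, 21->9.5, 21->9.5, 22->11, 24->12, 26->13
Step 2: Rank sum for X: R1 = 5.5 + 7 + 9.5 + 11 + 13 = 46.
Step 3: U_X = R1 - n1(n1+1)/2 = 46 - 5*6/2 = 46 - 15 = 31.
       U_Y = n1*n2 - U_X = 40 - 31 = 9.
Step 4: Ties are present, so use the tie-corrected normal approximation (with continuity correction) for the p-value.
Step 5: p-value = 0.123248; compare to alpha = 0.05. fail to reject H0.

U_X = 31, p = 0.123248, fail to reject H0 at alpha = 0.05.


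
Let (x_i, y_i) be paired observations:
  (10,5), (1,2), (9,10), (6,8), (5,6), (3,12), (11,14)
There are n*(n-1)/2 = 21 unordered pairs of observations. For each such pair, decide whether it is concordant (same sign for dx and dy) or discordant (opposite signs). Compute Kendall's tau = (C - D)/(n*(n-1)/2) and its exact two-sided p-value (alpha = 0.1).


Step 1: Enumerate the 21 unordered pairs (i,j) with i<j and classify each by sign(x_j-x_i) * sign(y_j-y_i).
  (1,2):dx=-9,dy=-3->C; (1,3):dx=-1,dy=+5->D; (1,4):dx=-4,dy=+3->D; (1,5):dx=-5,dy=+1->D
  (1,6):dx=-7,dy=+7->D; (1,7):dx=+1,dy=+9->C; (2,3):dx=+8,dy=+8->C; (2,4):dx=+5,dy=+6->C
  (2,5):dx=+4,dy=+4->C; (2,6):dx=+2,dy=+10->C; (2,7):dx=+10,dy=+12->C; (3,4):dx=-3,dy=-2->C
  (3,5):dx=-4,dy=-4->C; (3,6):dx=-6,dy=+2->D; (3,7):dx=+2,dy=+4->C; (4,5):dx=-1,dy=-2->C
  (4,6):dx=-3,dy=+4->D; (4,7):dx=+5,dy=+6->C; (5,6):dx=-2,dy=+6->D; (5,7):dx=+6,dy=+8->C
  (6,7):dx=+8,dy=+2->C
Step 2: C = 14, D = 7, total pairs = 21.
Step 3: tau = (C - D)/(n(n-1)/2) = (14 - 7)/21 = 0.333333.
Step 4: Exact two-sided p-value (enumerate n! = 5040 permutations of y under H0): p = 0.381349.
Step 5: alpha = 0.1. fail to reject H0.

tau_b = 0.3333 (C=14, D=7), p = 0.381349, fail to reject H0.


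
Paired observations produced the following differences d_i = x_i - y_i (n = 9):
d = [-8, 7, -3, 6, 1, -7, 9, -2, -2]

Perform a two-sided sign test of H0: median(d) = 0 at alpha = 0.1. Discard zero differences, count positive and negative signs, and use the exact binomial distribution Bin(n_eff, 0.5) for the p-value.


Step 1: Discard zero differences. Original n = 9; n_eff = number of nonzero differences = 9.
Nonzero differences (with sign): -8, +7, -3, +6, +1, -7, +9, -2, -2
Step 2: Count signs: positive = 4, negative = 5.
Step 3: Under H0: P(positive) = 0.5, so the number of positives S ~ Bin(9, 0.5).
Step 4: Two-sided exact p-value = sum of Bin(9,0.5) probabilities at or below the observed probability = 1.000000.
Step 5: alpha = 0.1. fail to reject H0.

n_eff = 9, pos = 4, neg = 5, p = 1.000000, fail to reject H0.


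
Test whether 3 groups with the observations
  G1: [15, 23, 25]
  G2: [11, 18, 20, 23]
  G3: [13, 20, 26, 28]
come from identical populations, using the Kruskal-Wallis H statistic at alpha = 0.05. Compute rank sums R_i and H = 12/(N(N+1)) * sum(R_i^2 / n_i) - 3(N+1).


Step 1: Combine all N = 11 observations and assign midranks.
sorted (value, group, rank): (11,G2,1), (13,G3,2), (15,G1,3), (18,G2,4), (20,G2,5.5), (20,G3,5.5), (23,G1,7.5), (23,G2,7.5), (25,G1,9), (26,G3,10), (28,G3,11)
Step 2: Sum ranks within each group.
R_1 = 19.5 (n_1 = 3)
R_2 = 18 (n_2 = 4)
R_3 = 28.5 (n_3 = 4)
Step 3: H = 12/(N(N+1)) * sum(R_i^2/n_i) - 3(N+1)
     = 12/(11*12) * (19.5^2/3 + 18^2/4 + 28.5^2/4) - 3*12
     = 0.090909 * 410.812 - 36
     = 1.346591.
Step 4: Ties present; correction factor C = 1 - 12/(11^3 - 11) = 0.990909. Corrected H = 1.346591 / 0.990909 = 1.358945.
Step 5: Under H0, H ~ chi^2(2); p-value = 0.506884.
Step 6: alpha = 0.05. fail to reject H0.

H = 1.3589, df = 2, p = 0.506884, fail to reject H0.


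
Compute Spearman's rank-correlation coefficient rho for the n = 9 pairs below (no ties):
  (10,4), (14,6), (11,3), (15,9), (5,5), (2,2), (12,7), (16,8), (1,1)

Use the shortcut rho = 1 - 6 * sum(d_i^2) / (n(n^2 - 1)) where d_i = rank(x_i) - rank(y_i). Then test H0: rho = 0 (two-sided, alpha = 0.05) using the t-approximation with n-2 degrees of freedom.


Step 1: Rank x and y separately (midranks; no ties here).
rank(x): 10->4, 14->7, 11->5, 15->8, 5->3, 2->2, 12->6, 16->9, 1->1
rank(y): 4->4, 6->6, 3->3, 9->9, 5->5, 2->2, 7->7, 8->8, 1->1
Step 2: d_i = R_x(i) - R_y(i); compute d_i^2.
  (4-4)^2=0, (7-6)^2=1, (5-3)^2=4, (8-9)^2=1, (3-5)^2=4, (2-2)^2=0, (6-7)^2=1, (9-8)^2=1, (1-1)^2=0
sum(d^2) = 12.
Step 3: rho = 1 - 6*12 / (9*(9^2 - 1)) = 1 - 72/720 = 0.900000.
Step 4: Under H0, t = rho * sqrt((n-2)/(1-rho^2)) = 5.4628 ~ t(7).
Step 5: Two-sided p-value from the t-distribution with 7 df = 0.000943.
Step 6: alpha = 0.05. reject H0.

rho = 0.9000, p = 0.000943, reject H0 at alpha = 0.05.


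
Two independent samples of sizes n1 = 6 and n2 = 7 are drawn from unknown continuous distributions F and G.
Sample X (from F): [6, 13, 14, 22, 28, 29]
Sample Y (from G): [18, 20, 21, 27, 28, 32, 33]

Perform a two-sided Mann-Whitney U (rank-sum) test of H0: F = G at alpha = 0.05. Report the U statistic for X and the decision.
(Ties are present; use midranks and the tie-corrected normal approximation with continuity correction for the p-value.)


Step 1: Combine and sort all 13 observations; assign midranks.
sorted (value, group): (6,X), (13,X), (14,X), (18,Y), (20,Y), (21,Y), (22,X), (27,Y), (28,X), (28,Y), (29,X), (32,Y), (33,Y)
ranks: 6->1, 13->2, 14->3, 18->4, 20->5, 21->6, 22->7, 27->8, 28->9.5, 28->9.5, 29->11, 32->12, 33->13
Step 2: Rank sum for X: R1 = 1 + 2 + 3 + 7 + 9.5 + 11 = 33.5.
Step 3: U_X = R1 - n1(n1+1)/2 = 33.5 - 6*7/2 = 33.5 - 21 = 12.5.
       U_Y = n1*n2 - U_X = 42 - 12.5 = 29.5.
Step 4: Ties are present, so use the tie-corrected normal approximation (with continuity correction) for the p-value.
Step 5: p-value = 0.252445; compare to alpha = 0.05. fail to reject H0.

U_X = 12.5, p = 0.252445, fail to reject H0 at alpha = 0.05.


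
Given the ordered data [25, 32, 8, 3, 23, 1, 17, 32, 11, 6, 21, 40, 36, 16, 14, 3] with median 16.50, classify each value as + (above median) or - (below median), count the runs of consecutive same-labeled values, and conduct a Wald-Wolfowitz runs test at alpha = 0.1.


Step 1: Compute median = 16.50; label A = above, B = below.
Labels in order: AABBABAABBAAABBB  (n_A = 8, n_B = 8)
Step 2: Count runs R = 8.
Step 3: Under H0 (random ordering), E[R] = 2*n_A*n_B/(n_A+n_B) + 1 = 2*8*8/16 + 1 = 9.0000.
        Var[R] = 2*n_A*n_B*(2*n_A*n_B - n_A - n_B) / ((n_A+n_B)^2 * (n_A+n_B-1)) = 14336/3840 = 3.7333.
        SD[R] = 1.9322.
Step 4: Continuity-corrected z = (R + 0.5 - E[R]) / SD[R] = (8 + 0.5 - 9.0000) / 1.9322 = -0.2588.
Step 5: Two-sided p-value via normal approximation = 2*(1 - Phi(|z|)) = 0.795809.
Step 6: alpha = 0.1. fail to reject H0.

R = 8, z = -0.2588, p = 0.795809, fail to reject H0.


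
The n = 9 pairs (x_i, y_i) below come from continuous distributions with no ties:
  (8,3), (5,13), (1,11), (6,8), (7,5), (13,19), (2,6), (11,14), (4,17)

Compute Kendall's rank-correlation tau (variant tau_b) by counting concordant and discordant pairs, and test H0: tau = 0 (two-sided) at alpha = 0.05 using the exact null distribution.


Step 1: Enumerate the 36 unordered pairs (i,j) with i<j and classify each by sign(x_j-x_i) * sign(y_j-y_i).
  (1,2):dx=-3,dy=+10->D; (1,3):dx=-7,dy=+8->D; (1,4):dx=-2,dy=+5->D; (1,5):dx=-1,dy=+2->D
  (1,6):dx=+5,dy=+16->C; (1,7):dx=-6,dy=+3->D; (1,8):dx=+3,dy=+11->C; (1,9):dx=-4,dy=+14->D
  (2,3):dx=-4,dy=-2->C; (2,4):dx=+1,dy=-5->D; (2,5):dx=+2,dy=-8->D; (2,6):dx=+8,dy=+6->C
  (2,7):dx=-3,dy=-7->C; (2,8):dx=+6,dy=+1->C; (2,9):dx=-1,dy=+4->D; (3,4):dx=+5,dy=-3->D
  (3,5):dx=+6,dy=-6->D; (3,6):dx=+12,dy=+8->C; (3,7):dx=+1,dy=-5->D; (3,8):dx=+10,dy=+3->C
  (3,9):dx=+3,dy=+6->C; (4,5):dx=+1,dy=-3->D; (4,6):dx=+7,dy=+11->C; (4,7):dx=-4,dy=-2->C
  (4,8):dx=+5,dy=+6->C; (4,9):dx=-2,dy=+9->D; (5,6):dx=+6,dy=+14->C; (5,7):dx=-5,dy=+1->D
  (5,8):dx=+4,dy=+9->C; (5,9):dx=-3,dy=+12->D; (6,7):dx=-11,dy=-13->C; (6,8):dx=-2,dy=-5->C
  (6,9):dx=-9,dy=-2->C; (7,8):dx=+9,dy=+8->C; (7,9):dx=+2,dy=+11->C; (8,9):dx=-7,dy=+3->D
Step 2: C = 19, D = 17, total pairs = 36.
Step 3: tau = (C - D)/(n(n-1)/2) = (19 - 17)/36 = 0.055556.
Step 4: Exact two-sided p-value (enumerate n! = 362880 permutations of y under H0): p = 0.919455.
Step 5: alpha = 0.05. fail to reject H0.

tau_b = 0.0556 (C=19, D=17), p = 0.919455, fail to reject H0.


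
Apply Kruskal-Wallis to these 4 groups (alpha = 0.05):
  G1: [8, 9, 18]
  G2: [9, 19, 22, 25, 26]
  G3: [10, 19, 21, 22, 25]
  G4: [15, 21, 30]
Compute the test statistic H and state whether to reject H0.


Step 1: Combine all N = 16 observations and assign midranks.
sorted (value, group, rank): (8,G1,1), (9,G1,2.5), (9,G2,2.5), (10,G3,4), (15,G4,5), (18,G1,6), (19,G2,7.5), (19,G3,7.5), (21,G3,9.5), (21,G4,9.5), (22,G2,11.5), (22,G3,11.5), (25,G2,13.5), (25,G3,13.5), (26,G2,15), (30,G4,16)
Step 2: Sum ranks within each group.
R_1 = 9.5 (n_1 = 3)
R_2 = 50 (n_2 = 5)
R_3 = 46 (n_3 = 5)
R_4 = 30.5 (n_4 = 3)
Step 3: H = 12/(N(N+1)) * sum(R_i^2/n_i) - 3(N+1)
     = 12/(16*17) * (9.5^2/3 + 50^2/5 + 46^2/5 + 30.5^2/3) - 3*17
     = 0.044118 * 1263.37 - 51
     = 4.736765.
Step 4: Ties present; correction factor C = 1 - 30/(16^3 - 16) = 0.992647. Corrected H = 4.736765 / 0.992647 = 4.771852.
Step 5: Under H0, H ~ chi^2(3); p-value = 0.189286.
Step 6: alpha = 0.05. fail to reject H0.

H = 4.7719, df = 3, p = 0.189286, fail to reject H0.


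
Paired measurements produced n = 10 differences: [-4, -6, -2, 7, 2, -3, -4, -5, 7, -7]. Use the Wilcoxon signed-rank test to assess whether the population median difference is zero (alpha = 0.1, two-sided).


Step 1: Drop any zero differences (none here) and take |d_i|.
|d| = [4, 6, 2, 7, 2, 3, 4, 5, 7, 7]
Step 2: Midrank |d_i| (ties get averaged ranks).
ranks: |4|->4.5, |6|->7, |2|->1.5, |7|->9, |2|->1.5, |3|->3, |4|->4.5, |5|->6, |7|->9, |7|->9
Step 3: Attach original signs; sum ranks with positive sign and with negative sign.
W+ = 9 + 1.5 + 9 = 19.5
W- = 4.5 + 7 + 1.5 + 3 + 4.5 + 6 + 9 = 35.5
(Check: W+ + W- = 55 should equal n(n+1)/2 = 55.)
Step 4: Test statistic W = min(W+, W-) = 19.5.
Step 5: Ties in |d|, so use the tie-corrected normal approximation.
        E[W] = n(n+1)/4 = 10*11/4 = 27.5.
        Tie groups: |d|=2 (t=2), |d|=4 (t=2), |d|=7 (t=3); sum(t^3 - t) = 36.
        Var[W] = n(n+1)(2n+1)/24 - sum(t^3-t)/48 = 2310/24 - 36/48 = 95.5.
        z = (W - E[W]) / sqrt(Var[W]) = (19.5 - 27.5) / 9.7724 = -0.8186.
        Two-sided p = 2*Phi(z) = 0.412997.
Step 6: alpha = 0.1. fail to reject H0.

W+ = 19.5, W- = 35.5, W = min = 19.5, p = 0.412997, fail to reject H0.


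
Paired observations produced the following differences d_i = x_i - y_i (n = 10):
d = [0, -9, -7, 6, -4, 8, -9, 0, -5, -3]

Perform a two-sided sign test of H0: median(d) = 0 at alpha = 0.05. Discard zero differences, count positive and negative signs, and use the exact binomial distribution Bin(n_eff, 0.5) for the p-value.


Step 1: Discard zero differences. Original n = 10; n_eff = number of nonzero differences = 8.
Nonzero differences (with sign): -9, -7, +6, -4, +8, -9, -5, -3
Step 2: Count signs: positive = 2, negative = 6.
Step 3: Under H0: P(positive) = 0.5, so the number of positives S ~ Bin(8, 0.5).
Step 4: Two-sided exact p-value = sum of Bin(8,0.5) probabilities at or below the observed probability = 0.289062.
Step 5: alpha = 0.05. fail to reject H0.

n_eff = 8, pos = 2, neg = 6, p = 0.289062, fail to reject H0.


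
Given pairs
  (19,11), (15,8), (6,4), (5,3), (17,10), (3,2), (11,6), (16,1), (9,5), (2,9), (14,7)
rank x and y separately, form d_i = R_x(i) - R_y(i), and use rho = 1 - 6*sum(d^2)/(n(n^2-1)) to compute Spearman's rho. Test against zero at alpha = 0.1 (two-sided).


Step 1: Rank x and y separately (midranks; no ties here).
rank(x): 19->11, 15->8, 6->4, 5->3, 17->10, 3->2, 11->6, 16->9, 9->5, 2->1, 14->7
rank(y): 11->11, 8->8, 4->4, 3->3, 10->10, 2->2, 6->6, 1->1, 5->5, 9->9, 7->7
Step 2: d_i = R_x(i) - R_y(i); compute d_i^2.
  (11-11)^2=0, (8-8)^2=0, (4-4)^2=0, (3-3)^2=0, (10-10)^2=0, (2-2)^2=0, (6-6)^2=0, (9-1)^2=64, (5-5)^2=0, (1-9)^2=64, (7-7)^2=0
sum(d^2) = 128.
Step 3: rho = 1 - 6*128 / (11*(11^2 - 1)) = 1 - 768/1320 = 0.418182.
Step 4: Under H0, t = rho * sqrt((n-2)/(1-rho^2)) = 1.3811 ~ t(9).
Step 5: Two-sided p-value from the t-distribution with 9 df = 0.200570.
Step 6: alpha = 0.1. fail to reject H0.

rho = 0.4182, p = 0.200570, fail to reject H0 at alpha = 0.1.


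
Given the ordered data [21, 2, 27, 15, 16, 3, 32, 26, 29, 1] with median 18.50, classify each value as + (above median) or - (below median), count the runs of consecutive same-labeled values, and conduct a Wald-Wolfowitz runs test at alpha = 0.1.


Step 1: Compute median = 18.50; label A = above, B = below.
Labels in order: ABABBBAAAB  (n_A = 5, n_B = 5)
Step 2: Count runs R = 6.
Step 3: Under H0 (random ordering), E[R] = 2*n_A*n_B/(n_A+n_B) + 1 = 2*5*5/10 + 1 = 6.0000.
        Var[R] = 2*n_A*n_B*(2*n_A*n_B - n_A - n_B) / ((n_A+n_B)^2 * (n_A+n_B-1)) = 2000/900 = 2.2222.
        SD[R] = 1.4907.
Step 4: R = E[R], so z = 0 with no continuity correction.
Step 5: Two-sided p-value via normal approximation = 2*(1 - Phi(|z|)) = 1.000000.
Step 6: alpha = 0.1. fail to reject H0.

R = 6, z = 0.0000, p = 1.000000, fail to reject H0.


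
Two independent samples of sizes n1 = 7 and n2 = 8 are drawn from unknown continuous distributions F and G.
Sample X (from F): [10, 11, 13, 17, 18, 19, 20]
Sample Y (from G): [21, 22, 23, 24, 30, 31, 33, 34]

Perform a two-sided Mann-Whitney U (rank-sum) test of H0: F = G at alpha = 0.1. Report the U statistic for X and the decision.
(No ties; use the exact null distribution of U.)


Step 1: Combine and sort all 15 observations; assign midranks.
sorted (value, group): (10,X), (11,X), (13,X), (17,X), (18,X), (19,X), (20,X), (21,Y), (22,Y), (23,Y), (24,Y), (30,Y), (31,Y), (33,Y), (34,Y)
ranks: 10->1, 11->2, 13->3, 17->4, 18->5, 19->6, 20->7, 21->8, 22->9, 23->10, 24->11, 30->12, 31->13, 33->14, 34->15
Step 2: Rank sum for X: R1 = 1 + 2 + 3 + 4 + 5 + 6 + 7 = 28.
Step 3: U_X = R1 - n1(n1+1)/2 = 28 - 7*8/2 = 28 - 28 = 0.
       U_Y = n1*n2 - U_X = 56 - 0 = 56.
Step 4: No ties, so the exact null distribution of U (based on enumerating the C(15,7) = 6435 equally likely rank assignments) gives the two-sided p-value.
Step 5: p-value = 0.000311; compare to alpha = 0.1. reject H0.

U_X = 0, p = 0.000311, reject H0 at alpha = 0.1.


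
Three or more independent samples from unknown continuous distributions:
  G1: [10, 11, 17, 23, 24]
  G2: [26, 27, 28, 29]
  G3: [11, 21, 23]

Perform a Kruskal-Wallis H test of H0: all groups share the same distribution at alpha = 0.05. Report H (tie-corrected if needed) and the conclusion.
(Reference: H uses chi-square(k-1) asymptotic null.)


Step 1: Combine all N = 12 observations and assign midranks.
sorted (value, group, rank): (10,G1,1), (11,G1,2.5), (11,G3,2.5), (17,G1,4), (21,G3,5), (23,G1,6.5), (23,G3,6.5), (24,G1,8), (26,G2,9), (27,G2,10), (28,G2,11), (29,G2,12)
Step 2: Sum ranks within each group.
R_1 = 22 (n_1 = 5)
R_2 = 42 (n_2 = 4)
R_3 = 14 (n_3 = 3)
Step 3: H = 12/(N(N+1)) * sum(R_i^2/n_i) - 3(N+1)
     = 12/(12*13) * (22^2/5 + 42^2/4 + 14^2/3) - 3*13
     = 0.076923 * 603.133 - 39
     = 7.394872.
Step 4: Ties present; correction factor C = 1 - 12/(12^3 - 12) = 0.993007. Corrected H = 7.394872 / 0.993007 = 7.446948.
Step 5: Under H0, H ~ chi^2(2); p-value = 0.024150.
Step 6: alpha = 0.05. reject H0.

H = 7.4469, df = 2, p = 0.024150, reject H0.


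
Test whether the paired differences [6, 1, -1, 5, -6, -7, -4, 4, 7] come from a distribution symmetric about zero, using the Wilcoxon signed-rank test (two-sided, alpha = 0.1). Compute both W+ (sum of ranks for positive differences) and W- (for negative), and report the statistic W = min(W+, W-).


Step 1: Drop any zero differences (none here) and take |d_i|.
|d| = [6, 1, 1, 5, 6, 7, 4, 4, 7]
Step 2: Midrank |d_i| (ties get averaged ranks).
ranks: |6|->6.5, |1|->1.5, |1|->1.5, |5|->5, |6|->6.5, |7|->8.5, |4|->3.5, |4|->3.5, |7|->8.5
Step 3: Attach original signs; sum ranks with positive sign and with negative sign.
W+ = 6.5 + 1.5 + 5 + 3.5 + 8.5 = 25
W- = 1.5 + 6.5 + 8.5 + 3.5 = 20
(Check: W+ + W- = 45 should equal n(n+1)/2 = 45.)
Step 4: Test statistic W = min(W+, W-) = 20.
Step 5: Ties in |d|, so use the tie-corrected normal approximation.
        E[W] = n(n+1)/4 = 9*10/4 = 22.5.
        Tie groups: |d|=1 (t=2), |d|=4 (t=2), |d|=6 (t=2), |d|=7 (t=2); sum(t^3 - t) = 24.
        Var[W] = n(n+1)(2n+1)/24 - sum(t^3-t)/48 = 1710/24 - 24/48 = 70.75.
        z = (W - E[W]) / sqrt(Var[W]) = (20 - 22.5) / 8.4113 = -0.2972.
        Two-sided p = 2*Phi(z) = 0.766299.
Step 6: alpha = 0.1. fail to reject H0.

W+ = 25, W- = 20, W = min = 20, p = 0.766299, fail to reject H0.


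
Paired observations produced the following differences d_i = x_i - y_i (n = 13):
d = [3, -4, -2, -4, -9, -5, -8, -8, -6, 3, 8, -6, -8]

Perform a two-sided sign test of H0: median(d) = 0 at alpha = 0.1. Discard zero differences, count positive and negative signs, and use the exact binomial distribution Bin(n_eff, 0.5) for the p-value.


Step 1: Discard zero differences. Original n = 13; n_eff = number of nonzero differences = 13.
Nonzero differences (with sign): +3, -4, -2, -4, -9, -5, -8, -8, -6, +3, +8, -6, -8
Step 2: Count signs: positive = 3, negative = 10.
Step 3: Under H0: P(positive) = 0.5, so the number of positives S ~ Bin(13, 0.5).
Step 4: Two-sided exact p-value = sum of Bin(13,0.5) probabilities at or below the observed probability = 0.092285.
Step 5: alpha = 0.1. reject H0.

n_eff = 13, pos = 3, neg = 10, p = 0.092285, reject H0.


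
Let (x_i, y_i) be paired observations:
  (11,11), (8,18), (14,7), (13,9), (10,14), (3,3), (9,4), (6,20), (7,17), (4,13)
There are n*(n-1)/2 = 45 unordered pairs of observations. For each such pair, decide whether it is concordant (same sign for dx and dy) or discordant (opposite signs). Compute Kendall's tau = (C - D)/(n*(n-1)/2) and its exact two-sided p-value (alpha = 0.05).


Step 1: Enumerate the 45 unordered pairs (i,j) with i<j and classify each by sign(x_j-x_i) * sign(y_j-y_i).
  (1,2):dx=-3,dy=+7->D; (1,3):dx=+3,dy=-4->D; (1,4):dx=+2,dy=-2->D; (1,5):dx=-1,dy=+3->D
  (1,6):dx=-8,dy=-8->C; (1,7):dx=-2,dy=-7->C; (1,8):dx=-5,dy=+9->D; (1,9):dx=-4,dy=+6->D
  (1,10):dx=-7,dy=+2->D; (2,3):dx=+6,dy=-11->D; (2,4):dx=+5,dy=-9->D; (2,5):dx=+2,dy=-4->D
  (2,6):dx=-5,dy=-15->C; (2,7):dx=+1,dy=-14->D; (2,8):dx=-2,dy=+2->D; (2,9):dx=-1,dy=-1->C
  (2,10):dx=-4,dy=-5->C; (3,4):dx=-1,dy=+2->D; (3,5):dx=-4,dy=+7->D; (3,6):dx=-11,dy=-4->C
  (3,7):dx=-5,dy=-3->C; (3,8):dx=-8,dy=+13->D; (3,9):dx=-7,dy=+10->D; (3,10):dx=-10,dy=+6->D
  (4,5):dx=-3,dy=+5->D; (4,6):dx=-10,dy=-6->C; (4,7):dx=-4,dy=-5->C; (4,8):dx=-7,dy=+11->D
  (4,9):dx=-6,dy=+8->D; (4,10):dx=-9,dy=+4->D; (5,6):dx=-7,dy=-11->C; (5,7):dx=-1,dy=-10->C
  (5,8):dx=-4,dy=+6->D; (5,9):dx=-3,dy=+3->D; (5,10):dx=-6,dy=-1->C; (6,7):dx=+6,dy=+1->C
  (6,8):dx=+3,dy=+17->C; (6,9):dx=+4,dy=+14->C; (6,10):dx=+1,dy=+10->C; (7,8):dx=-3,dy=+16->D
  (7,9):dx=-2,dy=+13->D; (7,10):dx=-5,dy=+9->D; (8,9):dx=+1,dy=-3->D; (8,10):dx=-2,dy=-7->C
  (9,10):dx=-3,dy=-4->C
Step 2: C = 18, D = 27, total pairs = 45.
Step 3: tau = (C - D)/(n(n-1)/2) = (18 - 27)/45 = -0.200000.
Step 4: Exact two-sided p-value (enumerate n! = 3628800 permutations of y under H0): p = 0.484313.
Step 5: alpha = 0.05. fail to reject H0.

tau_b = -0.2000 (C=18, D=27), p = 0.484313, fail to reject H0.


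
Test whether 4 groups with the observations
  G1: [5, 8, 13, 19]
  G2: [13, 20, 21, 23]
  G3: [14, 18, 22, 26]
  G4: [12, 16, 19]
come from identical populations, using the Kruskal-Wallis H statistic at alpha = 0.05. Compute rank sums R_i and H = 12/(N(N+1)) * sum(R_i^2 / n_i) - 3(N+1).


Step 1: Combine all N = 15 observations and assign midranks.
sorted (value, group, rank): (5,G1,1), (8,G1,2), (12,G4,3), (13,G1,4.5), (13,G2,4.5), (14,G3,6), (16,G4,7), (18,G3,8), (19,G1,9.5), (19,G4,9.5), (20,G2,11), (21,G2,12), (22,G3,13), (23,G2,14), (26,G3,15)
Step 2: Sum ranks within each group.
R_1 = 17 (n_1 = 4)
R_2 = 41.5 (n_2 = 4)
R_3 = 42 (n_3 = 4)
R_4 = 19.5 (n_4 = 3)
Step 3: H = 12/(N(N+1)) * sum(R_i^2/n_i) - 3(N+1)
     = 12/(15*16) * (17^2/4 + 41.5^2/4 + 42^2/4 + 19.5^2/3) - 3*16
     = 0.050000 * 1070.56 - 48
     = 5.528125.
Step 4: Ties present; correction factor C = 1 - 12/(15^3 - 15) = 0.996429. Corrected H = 5.528125 / 0.996429 = 5.547939.
Step 5: Under H0, H ~ chi^2(3); p-value = 0.135799.
Step 6: alpha = 0.05. fail to reject H0.

H = 5.5479, df = 3, p = 0.135799, fail to reject H0.


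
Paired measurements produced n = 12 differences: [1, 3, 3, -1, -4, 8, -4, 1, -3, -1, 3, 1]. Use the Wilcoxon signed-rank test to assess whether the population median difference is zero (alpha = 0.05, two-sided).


Step 1: Drop any zero differences (none here) and take |d_i|.
|d| = [1, 3, 3, 1, 4, 8, 4, 1, 3, 1, 3, 1]
Step 2: Midrank |d_i| (ties get averaged ranks).
ranks: |1|->3, |3|->7.5, |3|->7.5, |1|->3, |4|->10.5, |8|->12, |4|->10.5, |1|->3, |3|->7.5, |1|->3, |3|->7.5, |1|->3
Step 3: Attach original signs; sum ranks with positive sign and with negative sign.
W+ = 3 + 7.5 + 7.5 + 12 + 3 + 7.5 + 3 = 43.5
W- = 3 + 10.5 + 10.5 + 7.5 + 3 = 34.5
(Check: W+ + W- = 78 should equal n(n+1)/2 = 78.)
Step 4: Test statistic W = min(W+, W-) = 34.5.
Step 5: Ties in |d|, so use the tie-corrected normal approximation.
        E[W] = n(n+1)/4 = 12*13/4 = 39.
        Tie groups: |d|=1 (t=5), |d|=3 (t=4), |d|=4 (t=2); sum(t^3 - t) = 186.
        Var[W] = n(n+1)(2n+1)/24 - sum(t^3-t)/48 = 3900/24 - 186/48 = 158.625.
        z = (W - E[W]) / sqrt(Var[W]) = (34.5 - 39) / 12.5946 = -0.3573.
        Two-sided p = 2*Phi(z) = 0.720871.
Step 6: alpha = 0.05. fail to reject H0.

W+ = 43.5, W- = 34.5, W = min = 34.5, p = 0.720871, fail to reject H0.


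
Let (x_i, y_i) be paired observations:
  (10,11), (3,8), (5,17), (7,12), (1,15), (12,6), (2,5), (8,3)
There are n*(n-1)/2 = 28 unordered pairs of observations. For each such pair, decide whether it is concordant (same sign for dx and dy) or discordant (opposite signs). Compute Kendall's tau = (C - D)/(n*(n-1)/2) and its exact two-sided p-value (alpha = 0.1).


Step 1: Enumerate the 28 unordered pairs (i,j) with i<j and classify each by sign(x_j-x_i) * sign(y_j-y_i).
  (1,2):dx=-7,dy=-3->C; (1,3):dx=-5,dy=+6->D; (1,4):dx=-3,dy=+1->D; (1,5):dx=-9,dy=+4->D
  (1,6):dx=+2,dy=-5->D; (1,7):dx=-8,dy=-6->C; (1,8):dx=-2,dy=-8->C; (2,3):dx=+2,dy=+9->C
  (2,4):dx=+4,dy=+4->C; (2,5):dx=-2,dy=+7->D; (2,6):dx=+9,dy=-2->D; (2,7):dx=-1,dy=-3->C
  (2,8):dx=+5,dy=-5->D; (3,4):dx=+2,dy=-5->D; (3,5):dx=-4,dy=-2->C; (3,6):dx=+7,dy=-11->D
  (3,7):dx=-3,dy=-12->C; (3,8):dx=+3,dy=-14->D; (4,5):dx=-6,dy=+3->D; (4,6):dx=+5,dy=-6->D
  (4,7):dx=-5,dy=-7->C; (4,8):dx=+1,dy=-9->D; (5,6):dx=+11,dy=-9->D; (5,7):dx=+1,dy=-10->D
  (5,8):dx=+7,dy=-12->D; (6,7):dx=-10,dy=-1->C; (6,8):dx=-4,dy=-3->C; (7,8):dx=+6,dy=-2->D
Step 2: C = 11, D = 17, total pairs = 28.
Step 3: tau = (C - D)/(n(n-1)/2) = (11 - 17)/28 = -0.214286.
Step 4: Exact two-sided p-value (enumerate n! = 40320 permutations of y under H0): p = 0.548413.
Step 5: alpha = 0.1. fail to reject H0.

tau_b = -0.2143 (C=11, D=17), p = 0.548413, fail to reject H0.


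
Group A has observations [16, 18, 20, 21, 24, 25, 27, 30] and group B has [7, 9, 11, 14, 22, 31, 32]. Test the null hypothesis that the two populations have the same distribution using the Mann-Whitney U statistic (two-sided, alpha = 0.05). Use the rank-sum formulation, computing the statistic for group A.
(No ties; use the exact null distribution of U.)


Step 1: Combine and sort all 15 observations; assign midranks.
sorted (value, group): (7,Y), (9,Y), (11,Y), (14,Y), (16,X), (18,X), (20,X), (21,X), (22,Y), (24,X), (25,X), (27,X), (30,X), (31,Y), (32,Y)
ranks: 7->1, 9->2, 11->3, 14->4, 16->5, 18->6, 20->7, 21->8, 22->9, 24->10, 25->11, 27->12, 30->13, 31->14, 32->15
Step 2: Rank sum for X: R1 = 5 + 6 + 7 + 8 + 10 + 11 + 12 + 13 = 72.
Step 3: U_X = R1 - n1(n1+1)/2 = 72 - 8*9/2 = 72 - 36 = 36.
       U_Y = n1*n2 - U_X = 56 - 36 = 20.
Step 4: No ties, so the exact null distribution of U (based on enumerating the C(15,8) = 6435 equally likely rank assignments) gives the two-sided p-value.
Step 5: p-value = 0.396892; compare to alpha = 0.05. fail to reject H0.

U_X = 36, p = 0.396892, fail to reject H0 at alpha = 0.05.


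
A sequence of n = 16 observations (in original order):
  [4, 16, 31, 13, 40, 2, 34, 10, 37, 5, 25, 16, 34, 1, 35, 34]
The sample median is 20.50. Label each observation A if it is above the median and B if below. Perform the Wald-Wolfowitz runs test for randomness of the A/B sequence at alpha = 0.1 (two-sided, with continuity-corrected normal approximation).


Step 1: Compute median = 20.50; label A = above, B = below.
Labels in order: BBABABABABABABAA  (n_A = 8, n_B = 8)
Step 2: Count runs R = 14.
Step 3: Under H0 (random ordering), E[R] = 2*n_A*n_B/(n_A+n_B) + 1 = 2*8*8/16 + 1 = 9.0000.
        Var[R] = 2*n_A*n_B*(2*n_A*n_B - n_A - n_B) / ((n_A+n_B)^2 * (n_A+n_B-1)) = 14336/3840 = 3.7333.
        SD[R] = 1.9322.
Step 4: Continuity-corrected z = (R - 0.5 - E[R]) / SD[R] = (14 - 0.5 - 9.0000) / 1.9322 = 2.3290.
Step 5: Two-sided p-value via normal approximation = 2*(1 - Phi(|z|)) = 0.019861.
Step 6: alpha = 0.1. reject H0.

R = 14, z = 2.3290, p = 0.019861, reject H0.


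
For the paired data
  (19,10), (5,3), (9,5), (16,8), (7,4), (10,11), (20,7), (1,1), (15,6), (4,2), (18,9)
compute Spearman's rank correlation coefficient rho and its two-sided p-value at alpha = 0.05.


Step 1: Rank x and y separately (midranks; no ties here).
rank(x): 19->10, 5->3, 9->5, 16->8, 7->4, 10->6, 20->11, 1->1, 15->7, 4->2, 18->9
rank(y): 10->10, 3->3, 5->5, 8->8, 4->4, 11->11, 7->7, 1->1, 6->6, 2->2, 9->9
Step 2: d_i = R_x(i) - R_y(i); compute d_i^2.
  (10-10)^2=0, (3-3)^2=0, (5-5)^2=0, (8-8)^2=0, (4-4)^2=0, (6-11)^2=25, (11-7)^2=16, (1-1)^2=0, (7-6)^2=1, (2-2)^2=0, (9-9)^2=0
sum(d^2) = 42.
Step 3: rho = 1 - 6*42 / (11*(11^2 - 1)) = 1 - 252/1320 = 0.809091.
Step 4: Under H0, t = rho * sqrt((n-2)/(1-rho^2)) = 4.1302 ~ t(9).
Step 5: Two-sided p-value from the t-distribution with 9 df = 0.002559.
Step 6: alpha = 0.05. reject H0.

rho = 0.8091, p = 0.002559, reject H0 at alpha = 0.05.


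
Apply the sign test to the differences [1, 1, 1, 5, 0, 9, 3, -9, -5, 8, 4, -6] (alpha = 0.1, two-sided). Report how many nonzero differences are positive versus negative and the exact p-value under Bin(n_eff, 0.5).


Step 1: Discard zero differences. Original n = 12; n_eff = number of nonzero differences = 11.
Nonzero differences (with sign): +1, +1, +1, +5, +9, +3, -9, -5, +8, +4, -6
Step 2: Count signs: positive = 8, negative = 3.
Step 3: Under H0: P(positive) = 0.5, so the number of positives S ~ Bin(11, 0.5).
Step 4: Two-sided exact p-value = sum of Bin(11,0.5) probabilities at or below the observed probability = 0.226562.
Step 5: alpha = 0.1. fail to reject H0.

n_eff = 11, pos = 8, neg = 3, p = 0.226562, fail to reject H0.


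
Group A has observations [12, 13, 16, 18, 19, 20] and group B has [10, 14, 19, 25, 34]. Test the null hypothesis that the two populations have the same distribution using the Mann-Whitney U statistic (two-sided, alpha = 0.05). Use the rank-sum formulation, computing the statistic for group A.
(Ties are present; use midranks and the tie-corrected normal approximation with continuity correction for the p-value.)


Step 1: Combine and sort all 11 observations; assign midranks.
sorted (value, group): (10,Y), (12,X), (13,X), (14,Y), (16,X), (18,X), (19,X), (19,Y), (20,X), (25,Y), (34,Y)
ranks: 10->1, 12->2, 13->3, 14->4, 16->5, 18->6, 19->7.5, 19->7.5, 20->9, 25->10, 34->11
Step 2: Rank sum for X: R1 = 2 + 3 + 5 + 6 + 7.5 + 9 = 32.5.
Step 3: U_X = R1 - n1(n1+1)/2 = 32.5 - 6*7/2 = 32.5 - 21 = 11.5.
       U_Y = n1*n2 - U_X = 30 - 11.5 = 18.5.
Step 4: Ties are present, so use the tie-corrected normal approximation (with continuity correction) for the p-value.
Step 5: p-value = 0.583025; compare to alpha = 0.05. fail to reject H0.

U_X = 11.5, p = 0.583025, fail to reject H0 at alpha = 0.05.


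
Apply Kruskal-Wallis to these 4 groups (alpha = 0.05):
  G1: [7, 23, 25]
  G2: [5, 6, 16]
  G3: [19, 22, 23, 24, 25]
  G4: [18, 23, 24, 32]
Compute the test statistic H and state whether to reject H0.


Step 1: Combine all N = 15 observations and assign midranks.
sorted (value, group, rank): (5,G2,1), (6,G2,2), (7,G1,3), (16,G2,4), (18,G4,5), (19,G3,6), (22,G3,7), (23,G1,9), (23,G3,9), (23,G4,9), (24,G3,11.5), (24,G4,11.5), (25,G1,13.5), (25,G3,13.5), (32,G4,15)
Step 2: Sum ranks within each group.
R_1 = 25.5 (n_1 = 3)
R_2 = 7 (n_2 = 3)
R_3 = 47 (n_3 = 5)
R_4 = 40.5 (n_4 = 4)
Step 3: H = 12/(N(N+1)) * sum(R_i^2/n_i) - 3(N+1)
     = 12/(15*16) * (25.5^2/3 + 7^2/3 + 47^2/5 + 40.5^2/4) - 3*16
     = 0.050000 * 1084.95 - 48
     = 6.247292.
Step 4: Ties present; correction factor C = 1 - 36/(15^3 - 15) = 0.989286. Corrected H = 6.247292 / 0.989286 = 6.314952.
Step 5: Under H0, H ~ chi^2(3); p-value = 0.097253.
Step 6: alpha = 0.05. fail to reject H0.

H = 6.3150, df = 3, p = 0.097253, fail to reject H0.


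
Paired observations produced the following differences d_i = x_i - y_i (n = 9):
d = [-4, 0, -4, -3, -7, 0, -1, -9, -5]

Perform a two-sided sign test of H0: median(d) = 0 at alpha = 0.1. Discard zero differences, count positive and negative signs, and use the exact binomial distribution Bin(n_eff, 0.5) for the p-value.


Step 1: Discard zero differences. Original n = 9; n_eff = number of nonzero differences = 7.
Nonzero differences (with sign): -4, -4, -3, -7, -1, -9, -5
Step 2: Count signs: positive = 0, negative = 7.
Step 3: Under H0: P(positive) = 0.5, so the number of positives S ~ Bin(7, 0.5).
Step 4: Two-sided exact p-value = sum of Bin(7,0.5) probabilities at or below the observed probability = 0.015625.
Step 5: alpha = 0.1. reject H0.

n_eff = 7, pos = 0, neg = 7, p = 0.015625, reject H0.


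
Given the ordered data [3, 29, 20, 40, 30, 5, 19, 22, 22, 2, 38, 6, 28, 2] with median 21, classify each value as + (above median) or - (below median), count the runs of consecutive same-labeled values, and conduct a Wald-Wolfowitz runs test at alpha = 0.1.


Step 1: Compute median = 21; label A = above, B = below.
Labels in order: BABAABBAABABAB  (n_A = 7, n_B = 7)
Step 2: Count runs R = 11.
Step 3: Under H0 (random ordering), E[R] = 2*n_A*n_B/(n_A+n_B) + 1 = 2*7*7/14 + 1 = 8.0000.
        Var[R] = 2*n_A*n_B*(2*n_A*n_B - n_A - n_B) / ((n_A+n_B)^2 * (n_A+n_B-1)) = 8232/2548 = 3.2308.
        SD[R] = 1.7974.
Step 4: Continuity-corrected z = (R - 0.5 - E[R]) / SD[R] = (11 - 0.5 - 8.0000) / 1.7974 = 1.3909.
Step 5: Two-sided p-value via normal approximation = 2*(1 - Phi(|z|)) = 0.164264.
Step 6: alpha = 0.1. fail to reject H0.

R = 11, z = 1.3909, p = 0.164264, fail to reject H0.
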